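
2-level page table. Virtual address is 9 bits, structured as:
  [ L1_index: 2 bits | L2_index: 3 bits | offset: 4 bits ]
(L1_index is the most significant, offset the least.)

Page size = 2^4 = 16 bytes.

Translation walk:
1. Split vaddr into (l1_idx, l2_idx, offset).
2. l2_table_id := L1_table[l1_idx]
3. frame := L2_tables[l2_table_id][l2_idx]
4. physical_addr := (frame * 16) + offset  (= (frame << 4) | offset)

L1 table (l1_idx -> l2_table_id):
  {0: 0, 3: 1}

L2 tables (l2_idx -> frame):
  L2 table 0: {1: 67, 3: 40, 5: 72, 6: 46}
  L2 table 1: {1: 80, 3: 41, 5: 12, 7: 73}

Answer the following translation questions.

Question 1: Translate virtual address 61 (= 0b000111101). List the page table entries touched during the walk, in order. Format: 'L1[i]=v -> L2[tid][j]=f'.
Answer: L1[0]=0 -> L2[0][3]=40

Derivation:
vaddr = 61 = 0b000111101
Split: l1_idx=0, l2_idx=3, offset=13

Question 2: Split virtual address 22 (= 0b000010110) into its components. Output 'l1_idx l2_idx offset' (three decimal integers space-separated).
vaddr = 22 = 0b000010110
  top 2 bits -> l1_idx = 0
  next 3 bits -> l2_idx = 1
  bottom 4 bits -> offset = 6

Answer: 0 1 6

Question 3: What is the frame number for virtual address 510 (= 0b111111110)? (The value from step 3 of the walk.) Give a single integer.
vaddr = 510: l1_idx=3, l2_idx=7
L1[3] = 1; L2[1][7] = 73

Answer: 73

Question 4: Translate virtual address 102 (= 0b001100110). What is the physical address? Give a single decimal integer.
Answer: 742

Derivation:
vaddr = 102 = 0b001100110
Split: l1_idx=0, l2_idx=6, offset=6
L1[0] = 0
L2[0][6] = 46
paddr = 46 * 16 + 6 = 742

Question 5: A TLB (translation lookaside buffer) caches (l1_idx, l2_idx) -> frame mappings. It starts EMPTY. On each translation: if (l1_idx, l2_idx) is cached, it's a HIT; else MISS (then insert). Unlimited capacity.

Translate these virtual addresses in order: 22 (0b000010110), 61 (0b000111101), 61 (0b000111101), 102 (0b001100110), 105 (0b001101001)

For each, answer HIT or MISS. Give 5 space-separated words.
Answer: MISS MISS HIT MISS HIT

Derivation:
vaddr=22: (0,1) not in TLB -> MISS, insert
vaddr=61: (0,3) not in TLB -> MISS, insert
vaddr=61: (0,3) in TLB -> HIT
vaddr=102: (0,6) not in TLB -> MISS, insert
vaddr=105: (0,6) in TLB -> HIT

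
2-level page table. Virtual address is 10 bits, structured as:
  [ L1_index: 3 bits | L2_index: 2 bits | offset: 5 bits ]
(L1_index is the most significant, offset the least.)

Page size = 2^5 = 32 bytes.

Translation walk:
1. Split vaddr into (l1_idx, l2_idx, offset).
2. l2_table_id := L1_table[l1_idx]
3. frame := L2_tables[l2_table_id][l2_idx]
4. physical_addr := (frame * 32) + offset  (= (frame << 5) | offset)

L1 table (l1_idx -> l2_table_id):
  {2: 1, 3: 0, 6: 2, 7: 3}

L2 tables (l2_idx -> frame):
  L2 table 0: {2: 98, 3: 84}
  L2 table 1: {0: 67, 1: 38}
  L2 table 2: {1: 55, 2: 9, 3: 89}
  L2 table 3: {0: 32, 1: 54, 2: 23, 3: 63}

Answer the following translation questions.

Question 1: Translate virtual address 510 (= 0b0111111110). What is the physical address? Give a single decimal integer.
vaddr = 510 = 0b0111111110
Split: l1_idx=3, l2_idx=3, offset=30
L1[3] = 0
L2[0][3] = 84
paddr = 84 * 32 + 30 = 2718

Answer: 2718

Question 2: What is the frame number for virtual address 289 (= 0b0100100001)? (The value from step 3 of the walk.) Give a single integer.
Answer: 38

Derivation:
vaddr = 289: l1_idx=2, l2_idx=1
L1[2] = 1; L2[1][1] = 38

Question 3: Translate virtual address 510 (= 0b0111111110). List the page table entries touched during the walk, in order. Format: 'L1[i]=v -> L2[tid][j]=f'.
Answer: L1[3]=0 -> L2[0][3]=84

Derivation:
vaddr = 510 = 0b0111111110
Split: l1_idx=3, l2_idx=3, offset=30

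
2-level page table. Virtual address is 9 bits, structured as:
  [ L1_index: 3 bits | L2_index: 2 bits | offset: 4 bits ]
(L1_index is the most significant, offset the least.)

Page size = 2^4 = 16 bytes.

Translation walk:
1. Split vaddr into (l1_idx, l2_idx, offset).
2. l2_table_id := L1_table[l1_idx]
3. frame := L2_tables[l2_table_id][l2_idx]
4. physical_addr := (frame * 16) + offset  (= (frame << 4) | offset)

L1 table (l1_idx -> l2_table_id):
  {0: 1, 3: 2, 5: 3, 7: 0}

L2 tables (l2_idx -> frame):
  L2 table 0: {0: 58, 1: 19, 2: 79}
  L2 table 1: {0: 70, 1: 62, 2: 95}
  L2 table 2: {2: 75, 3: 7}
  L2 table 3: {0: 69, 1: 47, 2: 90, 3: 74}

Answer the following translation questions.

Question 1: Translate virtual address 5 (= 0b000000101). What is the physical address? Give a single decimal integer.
Answer: 1125

Derivation:
vaddr = 5 = 0b000000101
Split: l1_idx=0, l2_idx=0, offset=5
L1[0] = 1
L2[1][0] = 70
paddr = 70 * 16 + 5 = 1125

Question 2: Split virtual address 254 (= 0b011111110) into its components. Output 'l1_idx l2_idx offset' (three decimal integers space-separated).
Answer: 3 3 14

Derivation:
vaddr = 254 = 0b011111110
  top 3 bits -> l1_idx = 3
  next 2 bits -> l2_idx = 3
  bottom 4 bits -> offset = 14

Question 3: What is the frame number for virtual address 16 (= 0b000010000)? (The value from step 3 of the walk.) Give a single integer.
vaddr = 16: l1_idx=0, l2_idx=1
L1[0] = 1; L2[1][1] = 62

Answer: 62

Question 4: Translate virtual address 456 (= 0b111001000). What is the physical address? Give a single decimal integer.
vaddr = 456 = 0b111001000
Split: l1_idx=7, l2_idx=0, offset=8
L1[7] = 0
L2[0][0] = 58
paddr = 58 * 16 + 8 = 936

Answer: 936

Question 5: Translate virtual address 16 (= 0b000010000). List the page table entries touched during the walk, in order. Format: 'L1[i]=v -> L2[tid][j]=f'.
vaddr = 16 = 0b000010000
Split: l1_idx=0, l2_idx=1, offset=0

Answer: L1[0]=1 -> L2[1][1]=62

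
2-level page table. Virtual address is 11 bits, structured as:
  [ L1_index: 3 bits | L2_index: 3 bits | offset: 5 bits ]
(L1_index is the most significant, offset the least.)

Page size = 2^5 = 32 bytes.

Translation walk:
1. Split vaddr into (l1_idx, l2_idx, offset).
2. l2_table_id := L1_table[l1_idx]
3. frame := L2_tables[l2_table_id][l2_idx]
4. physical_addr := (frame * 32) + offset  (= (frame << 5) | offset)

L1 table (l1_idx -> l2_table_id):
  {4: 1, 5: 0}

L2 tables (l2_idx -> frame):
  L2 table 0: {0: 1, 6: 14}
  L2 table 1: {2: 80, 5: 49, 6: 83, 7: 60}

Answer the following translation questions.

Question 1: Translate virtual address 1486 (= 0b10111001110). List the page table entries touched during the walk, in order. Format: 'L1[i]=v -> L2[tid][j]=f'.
vaddr = 1486 = 0b10111001110
Split: l1_idx=5, l2_idx=6, offset=14

Answer: L1[5]=0 -> L2[0][6]=14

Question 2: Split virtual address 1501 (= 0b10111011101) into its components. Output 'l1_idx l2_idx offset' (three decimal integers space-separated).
vaddr = 1501 = 0b10111011101
  top 3 bits -> l1_idx = 5
  next 3 bits -> l2_idx = 6
  bottom 5 bits -> offset = 29

Answer: 5 6 29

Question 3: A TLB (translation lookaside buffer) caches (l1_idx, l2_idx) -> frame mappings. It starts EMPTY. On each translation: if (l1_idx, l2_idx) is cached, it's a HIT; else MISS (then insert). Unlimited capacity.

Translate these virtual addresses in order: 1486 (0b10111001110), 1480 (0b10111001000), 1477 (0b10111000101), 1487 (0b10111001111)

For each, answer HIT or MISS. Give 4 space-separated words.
vaddr=1486: (5,6) not in TLB -> MISS, insert
vaddr=1480: (5,6) in TLB -> HIT
vaddr=1477: (5,6) in TLB -> HIT
vaddr=1487: (5,6) in TLB -> HIT

Answer: MISS HIT HIT HIT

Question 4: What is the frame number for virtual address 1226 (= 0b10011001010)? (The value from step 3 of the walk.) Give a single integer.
vaddr = 1226: l1_idx=4, l2_idx=6
L1[4] = 1; L2[1][6] = 83

Answer: 83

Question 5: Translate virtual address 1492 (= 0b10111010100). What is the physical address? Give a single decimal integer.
vaddr = 1492 = 0b10111010100
Split: l1_idx=5, l2_idx=6, offset=20
L1[5] = 0
L2[0][6] = 14
paddr = 14 * 32 + 20 = 468

Answer: 468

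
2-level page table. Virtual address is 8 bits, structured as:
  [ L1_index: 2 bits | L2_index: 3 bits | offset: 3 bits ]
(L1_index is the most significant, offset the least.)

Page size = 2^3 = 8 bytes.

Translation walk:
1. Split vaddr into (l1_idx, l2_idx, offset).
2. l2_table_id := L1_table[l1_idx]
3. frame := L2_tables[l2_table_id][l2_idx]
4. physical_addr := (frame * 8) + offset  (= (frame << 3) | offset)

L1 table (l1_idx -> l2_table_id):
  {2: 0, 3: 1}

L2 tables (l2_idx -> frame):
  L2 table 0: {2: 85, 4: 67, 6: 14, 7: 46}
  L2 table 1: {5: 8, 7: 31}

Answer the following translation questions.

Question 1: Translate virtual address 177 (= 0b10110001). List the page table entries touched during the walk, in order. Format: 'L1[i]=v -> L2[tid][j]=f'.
vaddr = 177 = 0b10110001
Split: l1_idx=2, l2_idx=6, offset=1

Answer: L1[2]=0 -> L2[0][6]=14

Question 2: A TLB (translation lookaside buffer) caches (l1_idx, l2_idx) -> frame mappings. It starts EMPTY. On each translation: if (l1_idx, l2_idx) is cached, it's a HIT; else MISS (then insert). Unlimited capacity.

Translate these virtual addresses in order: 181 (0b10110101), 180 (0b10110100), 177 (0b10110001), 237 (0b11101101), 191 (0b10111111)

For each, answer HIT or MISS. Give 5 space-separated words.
vaddr=181: (2,6) not in TLB -> MISS, insert
vaddr=180: (2,6) in TLB -> HIT
vaddr=177: (2,6) in TLB -> HIT
vaddr=237: (3,5) not in TLB -> MISS, insert
vaddr=191: (2,7) not in TLB -> MISS, insert

Answer: MISS HIT HIT MISS MISS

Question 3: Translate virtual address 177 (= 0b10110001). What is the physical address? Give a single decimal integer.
vaddr = 177 = 0b10110001
Split: l1_idx=2, l2_idx=6, offset=1
L1[2] = 0
L2[0][6] = 14
paddr = 14 * 8 + 1 = 113

Answer: 113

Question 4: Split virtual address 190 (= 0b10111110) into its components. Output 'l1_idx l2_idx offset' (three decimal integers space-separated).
Answer: 2 7 6

Derivation:
vaddr = 190 = 0b10111110
  top 2 bits -> l1_idx = 2
  next 3 bits -> l2_idx = 7
  bottom 3 bits -> offset = 6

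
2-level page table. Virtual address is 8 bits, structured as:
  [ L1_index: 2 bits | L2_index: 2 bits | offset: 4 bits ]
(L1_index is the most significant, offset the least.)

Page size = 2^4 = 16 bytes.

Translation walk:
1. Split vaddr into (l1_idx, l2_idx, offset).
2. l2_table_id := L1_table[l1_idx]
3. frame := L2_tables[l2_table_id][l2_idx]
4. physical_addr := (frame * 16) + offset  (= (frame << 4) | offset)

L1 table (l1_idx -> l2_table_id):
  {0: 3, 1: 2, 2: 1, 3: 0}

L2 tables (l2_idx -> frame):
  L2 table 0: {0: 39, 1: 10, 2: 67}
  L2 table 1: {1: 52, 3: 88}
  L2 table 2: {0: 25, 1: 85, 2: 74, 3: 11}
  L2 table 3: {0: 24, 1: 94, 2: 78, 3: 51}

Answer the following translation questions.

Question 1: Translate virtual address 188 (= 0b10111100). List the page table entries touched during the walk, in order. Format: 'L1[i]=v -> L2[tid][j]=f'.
Answer: L1[2]=1 -> L2[1][3]=88

Derivation:
vaddr = 188 = 0b10111100
Split: l1_idx=2, l2_idx=3, offset=12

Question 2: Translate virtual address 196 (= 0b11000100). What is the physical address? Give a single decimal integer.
vaddr = 196 = 0b11000100
Split: l1_idx=3, l2_idx=0, offset=4
L1[3] = 0
L2[0][0] = 39
paddr = 39 * 16 + 4 = 628

Answer: 628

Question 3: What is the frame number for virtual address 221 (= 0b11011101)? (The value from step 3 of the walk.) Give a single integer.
vaddr = 221: l1_idx=3, l2_idx=1
L1[3] = 0; L2[0][1] = 10

Answer: 10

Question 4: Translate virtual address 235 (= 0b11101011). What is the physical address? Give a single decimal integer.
vaddr = 235 = 0b11101011
Split: l1_idx=3, l2_idx=2, offset=11
L1[3] = 0
L2[0][2] = 67
paddr = 67 * 16 + 11 = 1083

Answer: 1083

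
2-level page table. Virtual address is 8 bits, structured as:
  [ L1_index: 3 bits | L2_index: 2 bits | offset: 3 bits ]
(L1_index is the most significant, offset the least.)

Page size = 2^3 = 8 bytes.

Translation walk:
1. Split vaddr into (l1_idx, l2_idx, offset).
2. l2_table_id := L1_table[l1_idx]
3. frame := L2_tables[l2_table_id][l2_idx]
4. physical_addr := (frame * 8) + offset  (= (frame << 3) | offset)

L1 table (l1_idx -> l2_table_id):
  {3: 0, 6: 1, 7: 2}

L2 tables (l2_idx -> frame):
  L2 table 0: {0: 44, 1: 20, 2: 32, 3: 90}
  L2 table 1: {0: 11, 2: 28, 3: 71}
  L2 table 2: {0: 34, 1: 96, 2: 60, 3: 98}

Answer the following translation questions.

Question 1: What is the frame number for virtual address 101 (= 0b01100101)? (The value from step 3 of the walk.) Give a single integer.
Answer: 44

Derivation:
vaddr = 101: l1_idx=3, l2_idx=0
L1[3] = 0; L2[0][0] = 44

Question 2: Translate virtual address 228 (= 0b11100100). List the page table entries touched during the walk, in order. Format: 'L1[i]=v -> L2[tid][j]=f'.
vaddr = 228 = 0b11100100
Split: l1_idx=7, l2_idx=0, offset=4

Answer: L1[7]=2 -> L2[2][0]=34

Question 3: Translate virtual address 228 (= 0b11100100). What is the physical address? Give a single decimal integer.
vaddr = 228 = 0b11100100
Split: l1_idx=7, l2_idx=0, offset=4
L1[7] = 2
L2[2][0] = 34
paddr = 34 * 8 + 4 = 276

Answer: 276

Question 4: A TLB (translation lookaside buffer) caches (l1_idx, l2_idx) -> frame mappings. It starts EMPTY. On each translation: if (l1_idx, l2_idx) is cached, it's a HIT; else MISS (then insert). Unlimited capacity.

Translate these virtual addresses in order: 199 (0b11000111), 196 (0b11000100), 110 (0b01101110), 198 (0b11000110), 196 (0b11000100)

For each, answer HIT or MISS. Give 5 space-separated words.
Answer: MISS HIT MISS HIT HIT

Derivation:
vaddr=199: (6,0) not in TLB -> MISS, insert
vaddr=196: (6,0) in TLB -> HIT
vaddr=110: (3,1) not in TLB -> MISS, insert
vaddr=198: (6,0) in TLB -> HIT
vaddr=196: (6,0) in TLB -> HIT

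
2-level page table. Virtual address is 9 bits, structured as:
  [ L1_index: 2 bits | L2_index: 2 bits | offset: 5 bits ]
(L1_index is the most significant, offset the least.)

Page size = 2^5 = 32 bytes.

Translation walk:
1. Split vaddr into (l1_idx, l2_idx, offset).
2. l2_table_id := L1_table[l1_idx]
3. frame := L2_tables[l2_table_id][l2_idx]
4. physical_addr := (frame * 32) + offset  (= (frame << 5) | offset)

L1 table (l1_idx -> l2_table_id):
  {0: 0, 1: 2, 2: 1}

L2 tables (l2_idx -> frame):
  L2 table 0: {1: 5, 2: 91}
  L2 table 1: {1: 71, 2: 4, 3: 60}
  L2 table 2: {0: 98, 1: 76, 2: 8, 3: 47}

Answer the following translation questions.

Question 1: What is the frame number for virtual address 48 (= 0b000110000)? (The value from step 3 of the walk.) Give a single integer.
vaddr = 48: l1_idx=0, l2_idx=1
L1[0] = 0; L2[0][1] = 5

Answer: 5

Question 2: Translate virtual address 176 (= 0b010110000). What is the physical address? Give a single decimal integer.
Answer: 2448

Derivation:
vaddr = 176 = 0b010110000
Split: l1_idx=1, l2_idx=1, offset=16
L1[1] = 2
L2[2][1] = 76
paddr = 76 * 32 + 16 = 2448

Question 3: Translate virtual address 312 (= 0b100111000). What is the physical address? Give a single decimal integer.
vaddr = 312 = 0b100111000
Split: l1_idx=2, l2_idx=1, offset=24
L1[2] = 1
L2[1][1] = 71
paddr = 71 * 32 + 24 = 2296

Answer: 2296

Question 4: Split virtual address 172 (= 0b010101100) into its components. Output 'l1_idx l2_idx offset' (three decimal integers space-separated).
Answer: 1 1 12

Derivation:
vaddr = 172 = 0b010101100
  top 2 bits -> l1_idx = 1
  next 2 bits -> l2_idx = 1
  bottom 5 bits -> offset = 12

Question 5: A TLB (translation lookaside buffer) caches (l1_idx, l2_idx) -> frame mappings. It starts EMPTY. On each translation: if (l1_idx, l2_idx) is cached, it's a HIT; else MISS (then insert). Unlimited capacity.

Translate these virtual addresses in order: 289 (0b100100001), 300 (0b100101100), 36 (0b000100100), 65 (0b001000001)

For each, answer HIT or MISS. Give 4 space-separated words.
vaddr=289: (2,1) not in TLB -> MISS, insert
vaddr=300: (2,1) in TLB -> HIT
vaddr=36: (0,1) not in TLB -> MISS, insert
vaddr=65: (0,2) not in TLB -> MISS, insert

Answer: MISS HIT MISS MISS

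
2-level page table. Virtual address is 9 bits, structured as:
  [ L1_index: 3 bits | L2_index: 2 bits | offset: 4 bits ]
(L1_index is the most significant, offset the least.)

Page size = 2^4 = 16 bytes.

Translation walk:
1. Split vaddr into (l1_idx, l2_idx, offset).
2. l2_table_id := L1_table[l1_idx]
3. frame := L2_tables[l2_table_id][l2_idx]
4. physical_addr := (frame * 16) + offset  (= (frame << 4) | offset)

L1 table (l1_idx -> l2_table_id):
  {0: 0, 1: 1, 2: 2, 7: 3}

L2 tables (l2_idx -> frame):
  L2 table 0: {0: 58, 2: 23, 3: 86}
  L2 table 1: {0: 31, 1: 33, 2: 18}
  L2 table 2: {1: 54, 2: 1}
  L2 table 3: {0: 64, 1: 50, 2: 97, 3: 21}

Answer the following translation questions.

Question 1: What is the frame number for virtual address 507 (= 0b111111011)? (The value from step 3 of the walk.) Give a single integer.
vaddr = 507: l1_idx=7, l2_idx=3
L1[7] = 3; L2[3][3] = 21

Answer: 21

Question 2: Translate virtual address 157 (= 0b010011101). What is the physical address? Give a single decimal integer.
Answer: 877

Derivation:
vaddr = 157 = 0b010011101
Split: l1_idx=2, l2_idx=1, offset=13
L1[2] = 2
L2[2][1] = 54
paddr = 54 * 16 + 13 = 877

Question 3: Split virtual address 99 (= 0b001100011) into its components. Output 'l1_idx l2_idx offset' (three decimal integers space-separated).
Answer: 1 2 3

Derivation:
vaddr = 99 = 0b001100011
  top 3 bits -> l1_idx = 1
  next 2 bits -> l2_idx = 2
  bottom 4 bits -> offset = 3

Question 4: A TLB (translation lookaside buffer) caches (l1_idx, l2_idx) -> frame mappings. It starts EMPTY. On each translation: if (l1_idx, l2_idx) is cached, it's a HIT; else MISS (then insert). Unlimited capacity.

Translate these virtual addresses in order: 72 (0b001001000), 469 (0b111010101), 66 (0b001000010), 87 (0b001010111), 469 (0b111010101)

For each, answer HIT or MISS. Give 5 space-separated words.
Answer: MISS MISS HIT MISS HIT

Derivation:
vaddr=72: (1,0) not in TLB -> MISS, insert
vaddr=469: (7,1) not in TLB -> MISS, insert
vaddr=66: (1,0) in TLB -> HIT
vaddr=87: (1,1) not in TLB -> MISS, insert
vaddr=469: (7,1) in TLB -> HIT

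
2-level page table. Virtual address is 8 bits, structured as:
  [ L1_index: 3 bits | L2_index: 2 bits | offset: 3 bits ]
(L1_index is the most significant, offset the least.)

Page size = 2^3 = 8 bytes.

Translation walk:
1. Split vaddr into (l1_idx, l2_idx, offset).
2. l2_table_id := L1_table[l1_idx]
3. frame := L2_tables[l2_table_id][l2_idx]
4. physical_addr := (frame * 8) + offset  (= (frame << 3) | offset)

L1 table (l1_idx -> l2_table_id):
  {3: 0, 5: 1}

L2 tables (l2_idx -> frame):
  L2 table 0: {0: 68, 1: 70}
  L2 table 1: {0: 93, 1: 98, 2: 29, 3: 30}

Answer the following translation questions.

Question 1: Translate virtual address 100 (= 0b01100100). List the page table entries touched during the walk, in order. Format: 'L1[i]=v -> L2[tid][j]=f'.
vaddr = 100 = 0b01100100
Split: l1_idx=3, l2_idx=0, offset=4

Answer: L1[3]=0 -> L2[0][0]=68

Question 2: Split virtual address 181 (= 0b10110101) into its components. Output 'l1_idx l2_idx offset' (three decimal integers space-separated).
Answer: 5 2 5

Derivation:
vaddr = 181 = 0b10110101
  top 3 bits -> l1_idx = 5
  next 2 bits -> l2_idx = 2
  bottom 3 bits -> offset = 5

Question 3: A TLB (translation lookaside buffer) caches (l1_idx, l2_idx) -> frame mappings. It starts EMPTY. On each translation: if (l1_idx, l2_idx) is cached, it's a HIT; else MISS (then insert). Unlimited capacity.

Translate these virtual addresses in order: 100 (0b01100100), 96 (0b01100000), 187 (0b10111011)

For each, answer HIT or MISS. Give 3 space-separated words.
vaddr=100: (3,0) not in TLB -> MISS, insert
vaddr=96: (3,0) in TLB -> HIT
vaddr=187: (5,3) not in TLB -> MISS, insert

Answer: MISS HIT MISS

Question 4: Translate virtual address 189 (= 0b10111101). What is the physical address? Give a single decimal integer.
vaddr = 189 = 0b10111101
Split: l1_idx=5, l2_idx=3, offset=5
L1[5] = 1
L2[1][3] = 30
paddr = 30 * 8 + 5 = 245

Answer: 245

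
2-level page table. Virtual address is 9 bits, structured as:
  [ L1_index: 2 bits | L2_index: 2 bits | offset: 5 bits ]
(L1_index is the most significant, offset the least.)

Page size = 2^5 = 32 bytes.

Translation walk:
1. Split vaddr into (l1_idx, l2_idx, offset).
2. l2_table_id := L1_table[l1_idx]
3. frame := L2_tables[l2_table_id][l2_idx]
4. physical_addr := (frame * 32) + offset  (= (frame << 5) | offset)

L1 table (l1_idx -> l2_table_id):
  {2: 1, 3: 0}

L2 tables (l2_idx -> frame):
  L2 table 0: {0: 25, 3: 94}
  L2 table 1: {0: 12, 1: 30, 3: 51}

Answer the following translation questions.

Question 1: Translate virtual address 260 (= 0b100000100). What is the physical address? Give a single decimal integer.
vaddr = 260 = 0b100000100
Split: l1_idx=2, l2_idx=0, offset=4
L1[2] = 1
L2[1][0] = 12
paddr = 12 * 32 + 4 = 388

Answer: 388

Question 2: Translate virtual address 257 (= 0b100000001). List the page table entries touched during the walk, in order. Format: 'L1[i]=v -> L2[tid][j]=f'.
Answer: L1[2]=1 -> L2[1][0]=12

Derivation:
vaddr = 257 = 0b100000001
Split: l1_idx=2, l2_idx=0, offset=1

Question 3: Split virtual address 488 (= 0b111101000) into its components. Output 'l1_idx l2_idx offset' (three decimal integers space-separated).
Answer: 3 3 8

Derivation:
vaddr = 488 = 0b111101000
  top 2 bits -> l1_idx = 3
  next 2 bits -> l2_idx = 3
  bottom 5 bits -> offset = 8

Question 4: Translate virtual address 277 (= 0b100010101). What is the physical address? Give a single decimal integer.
Answer: 405

Derivation:
vaddr = 277 = 0b100010101
Split: l1_idx=2, l2_idx=0, offset=21
L1[2] = 1
L2[1][0] = 12
paddr = 12 * 32 + 21 = 405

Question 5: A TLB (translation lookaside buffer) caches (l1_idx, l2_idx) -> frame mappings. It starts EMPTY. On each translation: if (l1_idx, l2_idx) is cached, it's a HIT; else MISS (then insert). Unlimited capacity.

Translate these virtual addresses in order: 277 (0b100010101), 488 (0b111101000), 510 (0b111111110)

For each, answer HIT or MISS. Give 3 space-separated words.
vaddr=277: (2,0) not in TLB -> MISS, insert
vaddr=488: (3,3) not in TLB -> MISS, insert
vaddr=510: (3,3) in TLB -> HIT

Answer: MISS MISS HIT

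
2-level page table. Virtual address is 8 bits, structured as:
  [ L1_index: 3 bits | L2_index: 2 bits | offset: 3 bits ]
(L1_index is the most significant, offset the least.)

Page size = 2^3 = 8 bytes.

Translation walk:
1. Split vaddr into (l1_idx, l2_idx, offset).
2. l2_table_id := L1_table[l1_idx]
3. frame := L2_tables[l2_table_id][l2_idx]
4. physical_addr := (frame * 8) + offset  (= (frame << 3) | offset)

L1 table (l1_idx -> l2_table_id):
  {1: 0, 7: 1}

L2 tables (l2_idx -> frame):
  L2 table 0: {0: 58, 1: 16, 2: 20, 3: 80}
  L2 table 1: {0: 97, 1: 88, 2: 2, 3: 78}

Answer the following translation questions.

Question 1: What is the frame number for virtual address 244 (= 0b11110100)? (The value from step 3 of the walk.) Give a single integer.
vaddr = 244: l1_idx=7, l2_idx=2
L1[7] = 1; L2[1][2] = 2

Answer: 2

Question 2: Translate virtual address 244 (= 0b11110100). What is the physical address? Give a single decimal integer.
vaddr = 244 = 0b11110100
Split: l1_idx=7, l2_idx=2, offset=4
L1[7] = 1
L2[1][2] = 2
paddr = 2 * 8 + 4 = 20

Answer: 20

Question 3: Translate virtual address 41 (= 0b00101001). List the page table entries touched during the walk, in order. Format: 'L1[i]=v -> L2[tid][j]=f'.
Answer: L1[1]=0 -> L2[0][1]=16

Derivation:
vaddr = 41 = 0b00101001
Split: l1_idx=1, l2_idx=1, offset=1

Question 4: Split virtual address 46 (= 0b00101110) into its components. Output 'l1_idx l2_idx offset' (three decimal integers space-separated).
vaddr = 46 = 0b00101110
  top 3 bits -> l1_idx = 1
  next 2 bits -> l2_idx = 1
  bottom 3 bits -> offset = 6

Answer: 1 1 6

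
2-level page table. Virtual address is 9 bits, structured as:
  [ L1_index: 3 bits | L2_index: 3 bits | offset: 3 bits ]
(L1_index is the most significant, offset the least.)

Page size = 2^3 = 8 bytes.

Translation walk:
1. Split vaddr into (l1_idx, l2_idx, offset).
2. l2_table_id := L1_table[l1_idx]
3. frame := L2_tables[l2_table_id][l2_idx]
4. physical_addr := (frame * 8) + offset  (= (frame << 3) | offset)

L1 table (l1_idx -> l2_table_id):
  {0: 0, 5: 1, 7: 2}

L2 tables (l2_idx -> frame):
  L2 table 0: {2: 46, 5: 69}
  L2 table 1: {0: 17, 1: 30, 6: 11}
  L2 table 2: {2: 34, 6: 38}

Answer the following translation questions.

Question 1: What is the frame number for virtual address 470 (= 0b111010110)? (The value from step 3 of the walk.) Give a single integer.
Answer: 34

Derivation:
vaddr = 470: l1_idx=7, l2_idx=2
L1[7] = 2; L2[2][2] = 34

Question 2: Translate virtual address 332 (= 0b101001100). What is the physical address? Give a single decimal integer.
Answer: 244

Derivation:
vaddr = 332 = 0b101001100
Split: l1_idx=5, l2_idx=1, offset=4
L1[5] = 1
L2[1][1] = 30
paddr = 30 * 8 + 4 = 244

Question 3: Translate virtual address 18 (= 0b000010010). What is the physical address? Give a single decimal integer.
vaddr = 18 = 0b000010010
Split: l1_idx=0, l2_idx=2, offset=2
L1[0] = 0
L2[0][2] = 46
paddr = 46 * 8 + 2 = 370

Answer: 370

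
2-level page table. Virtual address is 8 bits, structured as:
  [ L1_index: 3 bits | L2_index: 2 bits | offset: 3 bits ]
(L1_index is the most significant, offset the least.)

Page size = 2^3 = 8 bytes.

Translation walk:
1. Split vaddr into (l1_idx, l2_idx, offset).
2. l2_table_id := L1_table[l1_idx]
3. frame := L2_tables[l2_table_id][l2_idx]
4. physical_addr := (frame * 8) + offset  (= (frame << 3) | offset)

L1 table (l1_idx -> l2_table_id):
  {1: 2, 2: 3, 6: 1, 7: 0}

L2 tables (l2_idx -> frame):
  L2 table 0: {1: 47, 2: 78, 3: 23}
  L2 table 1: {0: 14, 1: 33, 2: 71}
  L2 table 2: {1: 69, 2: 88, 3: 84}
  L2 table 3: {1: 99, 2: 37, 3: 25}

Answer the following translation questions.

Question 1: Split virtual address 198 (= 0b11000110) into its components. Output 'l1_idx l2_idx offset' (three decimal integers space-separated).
Answer: 6 0 6

Derivation:
vaddr = 198 = 0b11000110
  top 3 bits -> l1_idx = 6
  next 2 bits -> l2_idx = 0
  bottom 3 bits -> offset = 6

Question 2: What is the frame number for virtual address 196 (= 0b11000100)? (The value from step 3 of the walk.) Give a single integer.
Answer: 14

Derivation:
vaddr = 196: l1_idx=6, l2_idx=0
L1[6] = 1; L2[1][0] = 14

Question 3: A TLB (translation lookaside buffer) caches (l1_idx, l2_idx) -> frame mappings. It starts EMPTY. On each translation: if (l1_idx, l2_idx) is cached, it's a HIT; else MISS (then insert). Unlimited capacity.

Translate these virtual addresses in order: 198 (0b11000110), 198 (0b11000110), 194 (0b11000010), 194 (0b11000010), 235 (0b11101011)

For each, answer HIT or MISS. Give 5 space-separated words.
Answer: MISS HIT HIT HIT MISS

Derivation:
vaddr=198: (6,0) not in TLB -> MISS, insert
vaddr=198: (6,0) in TLB -> HIT
vaddr=194: (6,0) in TLB -> HIT
vaddr=194: (6,0) in TLB -> HIT
vaddr=235: (7,1) not in TLB -> MISS, insert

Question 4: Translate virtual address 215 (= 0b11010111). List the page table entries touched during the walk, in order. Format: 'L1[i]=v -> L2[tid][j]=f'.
vaddr = 215 = 0b11010111
Split: l1_idx=6, l2_idx=2, offset=7

Answer: L1[6]=1 -> L2[1][2]=71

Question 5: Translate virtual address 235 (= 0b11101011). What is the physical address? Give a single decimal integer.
Answer: 379

Derivation:
vaddr = 235 = 0b11101011
Split: l1_idx=7, l2_idx=1, offset=3
L1[7] = 0
L2[0][1] = 47
paddr = 47 * 8 + 3 = 379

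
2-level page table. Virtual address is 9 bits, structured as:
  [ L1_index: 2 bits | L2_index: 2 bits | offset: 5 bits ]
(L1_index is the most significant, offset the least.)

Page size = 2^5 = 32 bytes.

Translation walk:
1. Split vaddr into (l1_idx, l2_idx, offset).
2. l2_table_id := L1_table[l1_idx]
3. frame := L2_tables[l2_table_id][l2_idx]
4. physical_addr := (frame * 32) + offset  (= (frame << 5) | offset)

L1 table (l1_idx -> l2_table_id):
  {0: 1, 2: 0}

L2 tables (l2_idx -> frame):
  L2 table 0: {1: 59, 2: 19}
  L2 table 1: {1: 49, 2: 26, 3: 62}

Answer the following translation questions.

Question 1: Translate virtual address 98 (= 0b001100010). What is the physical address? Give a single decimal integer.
vaddr = 98 = 0b001100010
Split: l1_idx=0, l2_idx=3, offset=2
L1[0] = 1
L2[1][3] = 62
paddr = 62 * 32 + 2 = 1986

Answer: 1986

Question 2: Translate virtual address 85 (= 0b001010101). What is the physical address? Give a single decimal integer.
vaddr = 85 = 0b001010101
Split: l1_idx=0, l2_idx=2, offset=21
L1[0] = 1
L2[1][2] = 26
paddr = 26 * 32 + 21 = 853

Answer: 853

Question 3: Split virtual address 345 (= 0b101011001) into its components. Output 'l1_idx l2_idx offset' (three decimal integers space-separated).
vaddr = 345 = 0b101011001
  top 2 bits -> l1_idx = 2
  next 2 bits -> l2_idx = 2
  bottom 5 bits -> offset = 25

Answer: 2 2 25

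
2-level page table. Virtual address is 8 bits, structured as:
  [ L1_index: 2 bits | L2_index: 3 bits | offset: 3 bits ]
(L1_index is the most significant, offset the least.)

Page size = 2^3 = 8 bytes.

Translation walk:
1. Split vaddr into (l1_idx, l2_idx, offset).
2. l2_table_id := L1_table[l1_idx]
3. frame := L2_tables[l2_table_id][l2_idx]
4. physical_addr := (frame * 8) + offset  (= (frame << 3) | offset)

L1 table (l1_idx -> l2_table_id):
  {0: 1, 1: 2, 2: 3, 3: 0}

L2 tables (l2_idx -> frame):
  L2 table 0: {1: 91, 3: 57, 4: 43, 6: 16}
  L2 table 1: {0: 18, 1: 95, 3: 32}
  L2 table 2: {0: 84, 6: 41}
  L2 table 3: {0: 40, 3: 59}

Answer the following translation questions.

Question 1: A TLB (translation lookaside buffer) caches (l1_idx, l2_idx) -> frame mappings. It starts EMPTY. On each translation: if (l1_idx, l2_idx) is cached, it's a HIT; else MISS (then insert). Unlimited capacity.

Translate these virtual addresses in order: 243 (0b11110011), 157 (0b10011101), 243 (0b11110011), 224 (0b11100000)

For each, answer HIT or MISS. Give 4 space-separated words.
Answer: MISS MISS HIT MISS

Derivation:
vaddr=243: (3,6) not in TLB -> MISS, insert
vaddr=157: (2,3) not in TLB -> MISS, insert
vaddr=243: (3,6) in TLB -> HIT
vaddr=224: (3,4) not in TLB -> MISS, insert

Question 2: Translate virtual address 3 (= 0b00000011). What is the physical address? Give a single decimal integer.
vaddr = 3 = 0b00000011
Split: l1_idx=0, l2_idx=0, offset=3
L1[0] = 1
L2[1][0] = 18
paddr = 18 * 8 + 3 = 147

Answer: 147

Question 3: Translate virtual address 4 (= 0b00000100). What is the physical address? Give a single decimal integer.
Answer: 148

Derivation:
vaddr = 4 = 0b00000100
Split: l1_idx=0, l2_idx=0, offset=4
L1[0] = 1
L2[1][0] = 18
paddr = 18 * 8 + 4 = 148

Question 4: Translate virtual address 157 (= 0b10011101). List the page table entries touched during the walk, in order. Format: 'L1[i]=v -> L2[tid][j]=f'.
Answer: L1[2]=3 -> L2[3][3]=59

Derivation:
vaddr = 157 = 0b10011101
Split: l1_idx=2, l2_idx=3, offset=5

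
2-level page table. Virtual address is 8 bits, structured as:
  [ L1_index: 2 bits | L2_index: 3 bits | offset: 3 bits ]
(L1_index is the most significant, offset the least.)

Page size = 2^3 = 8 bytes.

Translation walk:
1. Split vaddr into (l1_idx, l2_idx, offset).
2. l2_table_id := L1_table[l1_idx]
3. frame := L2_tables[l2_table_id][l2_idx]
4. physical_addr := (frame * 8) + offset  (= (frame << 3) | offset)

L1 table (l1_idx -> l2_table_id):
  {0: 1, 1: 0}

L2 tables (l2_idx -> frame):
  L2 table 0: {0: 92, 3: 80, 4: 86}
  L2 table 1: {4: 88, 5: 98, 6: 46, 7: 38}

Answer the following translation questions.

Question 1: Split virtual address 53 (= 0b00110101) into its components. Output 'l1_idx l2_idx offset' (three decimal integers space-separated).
vaddr = 53 = 0b00110101
  top 2 bits -> l1_idx = 0
  next 3 bits -> l2_idx = 6
  bottom 3 bits -> offset = 5

Answer: 0 6 5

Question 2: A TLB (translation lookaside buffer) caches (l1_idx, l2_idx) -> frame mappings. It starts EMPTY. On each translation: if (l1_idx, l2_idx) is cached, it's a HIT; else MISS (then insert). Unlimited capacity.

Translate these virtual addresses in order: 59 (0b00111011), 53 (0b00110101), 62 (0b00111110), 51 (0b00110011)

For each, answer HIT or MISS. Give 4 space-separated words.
vaddr=59: (0,7) not in TLB -> MISS, insert
vaddr=53: (0,6) not in TLB -> MISS, insert
vaddr=62: (0,7) in TLB -> HIT
vaddr=51: (0,6) in TLB -> HIT

Answer: MISS MISS HIT HIT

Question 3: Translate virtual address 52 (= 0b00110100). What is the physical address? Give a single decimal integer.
Answer: 372

Derivation:
vaddr = 52 = 0b00110100
Split: l1_idx=0, l2_idx=6, offset=4
L1[0] = 1
L2[1][6] = 46
paddr = 46 * 8 + 4 = 372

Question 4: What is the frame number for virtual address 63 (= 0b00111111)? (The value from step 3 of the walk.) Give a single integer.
vaddr = 63: l1_idx=0, l2_idx=7
L1[0] = 1; L2[1][7] = 38

Answer: 38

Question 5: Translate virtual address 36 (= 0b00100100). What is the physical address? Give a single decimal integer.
vaddr = 36 = 0b00100100
Split: l1_idx=0, l2_idx=4, offset=4
L1[0] = 1
L2[1][4] = 88
paddr = 88 * 8 + 4 = 708

Answer: 708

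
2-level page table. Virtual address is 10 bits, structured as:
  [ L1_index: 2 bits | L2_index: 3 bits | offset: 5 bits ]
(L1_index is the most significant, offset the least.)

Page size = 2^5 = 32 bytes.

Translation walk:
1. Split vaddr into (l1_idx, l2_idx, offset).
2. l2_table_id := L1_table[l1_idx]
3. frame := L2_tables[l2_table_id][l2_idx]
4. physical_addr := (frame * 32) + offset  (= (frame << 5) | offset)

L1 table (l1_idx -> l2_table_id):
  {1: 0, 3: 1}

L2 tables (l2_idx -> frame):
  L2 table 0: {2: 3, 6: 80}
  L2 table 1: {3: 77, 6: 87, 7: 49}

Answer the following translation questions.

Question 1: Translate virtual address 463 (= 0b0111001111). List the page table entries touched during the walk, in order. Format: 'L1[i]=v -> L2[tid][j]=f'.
Answer: L1[1]=0 -> L2[0][6]=80

Derivation:
vaddr = 463 = 0b0111001111
Split: l1_idx=1, l2_idx=6, offset=15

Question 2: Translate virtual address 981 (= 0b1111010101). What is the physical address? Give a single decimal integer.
vaddr = 981 = 0b1111010101
Split: l1_idx=3, l2_idx=6, offset=21
L1[3] = 1
L2[1][6] = 87
paddr = 87 * 32 + 21 = 2805

Answer: 2805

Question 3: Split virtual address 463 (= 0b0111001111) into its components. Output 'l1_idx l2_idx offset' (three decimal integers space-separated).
vaddr = 463 = 0b0111001111
  top 2 bits -> l1_idx = 1
  next 3 bits -> l2_idx = 6
  bottom 5 bits -> offset = 15

Answer: 1 6 15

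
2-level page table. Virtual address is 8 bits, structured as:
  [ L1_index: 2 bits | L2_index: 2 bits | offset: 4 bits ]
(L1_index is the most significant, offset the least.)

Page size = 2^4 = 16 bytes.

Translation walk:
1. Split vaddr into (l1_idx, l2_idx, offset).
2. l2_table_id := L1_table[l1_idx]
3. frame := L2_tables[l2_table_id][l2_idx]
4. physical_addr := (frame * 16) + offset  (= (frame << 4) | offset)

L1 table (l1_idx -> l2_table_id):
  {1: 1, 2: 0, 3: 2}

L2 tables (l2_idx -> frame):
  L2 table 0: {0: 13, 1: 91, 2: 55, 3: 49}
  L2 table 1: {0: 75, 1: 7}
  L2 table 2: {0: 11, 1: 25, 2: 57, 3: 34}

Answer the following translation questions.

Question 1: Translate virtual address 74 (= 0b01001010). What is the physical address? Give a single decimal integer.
Answer: 1210

Derivation:
vaddr = 74 = 0b01001010
Split: l1_idx=1, l2_idx=0, offset=10
L1[1] = 1
L2[1][0] = 75
paddr = 75 * 16 + 10 = 1210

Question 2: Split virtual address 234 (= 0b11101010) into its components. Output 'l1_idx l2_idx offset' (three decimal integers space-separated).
vaddr = 234 = 0b11101010
  top 2 bits -> l1_idx = 3
  next 2 bits -> l2_idx = 2
  bottom 4 bits -> offset = 10

Answer: 3 2 10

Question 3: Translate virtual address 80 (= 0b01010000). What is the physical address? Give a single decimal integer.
Answer: 112

Derivation:
vaddr = 80 = 0b01010000
Split: l1_idx=1, l2_idx=1, offset=0
L1[1] = 1
L2[1][1] = 7
paddr = 7 * 16 + 0 = 112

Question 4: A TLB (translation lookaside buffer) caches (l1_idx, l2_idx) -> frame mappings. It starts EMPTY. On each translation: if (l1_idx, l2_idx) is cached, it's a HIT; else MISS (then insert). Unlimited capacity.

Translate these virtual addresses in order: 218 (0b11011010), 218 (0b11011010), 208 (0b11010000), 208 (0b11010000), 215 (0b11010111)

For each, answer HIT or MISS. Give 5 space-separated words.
vaddr=218: (3,1) not in TLB -> MISS, insert
vaddr=218: (3,1) in TLB -> HIT
vaddr=208: (3,1) in TLB -> HIT
vaddr=208: (3,1) in TLB -> HIT
vaddr=215: (3,1) in TLB -> HIT

Answer: MISS HIT HIT HIT HIT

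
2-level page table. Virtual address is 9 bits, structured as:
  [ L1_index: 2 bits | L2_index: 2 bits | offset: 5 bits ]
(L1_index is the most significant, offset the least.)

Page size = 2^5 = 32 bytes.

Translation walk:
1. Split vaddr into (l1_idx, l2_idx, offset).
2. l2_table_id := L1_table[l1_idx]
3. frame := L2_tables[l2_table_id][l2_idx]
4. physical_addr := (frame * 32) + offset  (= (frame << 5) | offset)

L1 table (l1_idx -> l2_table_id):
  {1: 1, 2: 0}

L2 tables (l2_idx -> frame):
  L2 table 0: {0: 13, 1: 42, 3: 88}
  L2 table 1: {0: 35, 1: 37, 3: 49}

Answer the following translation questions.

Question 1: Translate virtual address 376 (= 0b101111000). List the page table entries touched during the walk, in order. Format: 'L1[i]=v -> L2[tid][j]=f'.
Answer: L1[2]=0 -> L2[0][3]=88

Derivation:
vaddr = 376 = 0b101111000
Split: l1_idx=2, l2_idx=3, offset=24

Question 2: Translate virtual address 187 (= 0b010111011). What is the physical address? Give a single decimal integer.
vaddr = 187 = 0b010111011
Split: l1_idx=1, l2_idx=1, offset=27
L1[1] = 1
L2[1][1] = 37
paddr = 37 * 32 + 27 = 1211

Answer: 1211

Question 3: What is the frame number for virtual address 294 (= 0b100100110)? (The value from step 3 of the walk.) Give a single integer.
Answer: 42

Derivation:
vaddr = 294: l1_idx=2, l2_idx=1
L1[2] = 0; L2[0][1] = 42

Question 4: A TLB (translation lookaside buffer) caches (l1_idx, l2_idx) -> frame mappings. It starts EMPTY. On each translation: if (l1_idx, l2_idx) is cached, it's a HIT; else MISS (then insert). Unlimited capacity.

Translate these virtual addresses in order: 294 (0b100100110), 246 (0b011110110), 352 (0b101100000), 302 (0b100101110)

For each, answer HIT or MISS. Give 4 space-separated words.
Answer: MISS MISS MISS HIT

Derivation:
vaddr=294: (2,1) not in TLB -> MISS, insert
vaddr=246: (1,3) not in TLB -> MISS, insert
vaddr=352: (2,3) not in TLB -> MISS, insert
vaddr=302: (2,1) in TLB -> HIT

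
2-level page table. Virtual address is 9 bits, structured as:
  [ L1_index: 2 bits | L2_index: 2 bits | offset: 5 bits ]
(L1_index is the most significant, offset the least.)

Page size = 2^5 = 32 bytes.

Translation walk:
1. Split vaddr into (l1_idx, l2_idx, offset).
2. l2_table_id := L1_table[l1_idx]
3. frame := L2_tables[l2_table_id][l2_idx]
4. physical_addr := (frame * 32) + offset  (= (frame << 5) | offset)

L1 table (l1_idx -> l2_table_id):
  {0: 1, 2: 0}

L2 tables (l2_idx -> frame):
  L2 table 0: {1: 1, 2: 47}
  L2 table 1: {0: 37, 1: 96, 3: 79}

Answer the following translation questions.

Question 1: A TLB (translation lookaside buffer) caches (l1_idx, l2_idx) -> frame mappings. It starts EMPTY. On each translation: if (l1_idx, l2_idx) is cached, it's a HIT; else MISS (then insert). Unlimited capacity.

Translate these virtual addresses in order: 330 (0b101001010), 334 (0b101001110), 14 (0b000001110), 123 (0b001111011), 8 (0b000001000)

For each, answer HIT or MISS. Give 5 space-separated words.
vaddr=330: (2,2) not in TLB -> MISS, insert
vaddr=334: (2,2) in TLB -> HIT
vaddr=14: (0,0) not in TLB -> MISS, insert
vaddr=123: (0,3) not in TLB -> MISS, insert
vaddr=8: (0,0) in TLB -> HIT

Answer: MISS HIT MISS MISS HIT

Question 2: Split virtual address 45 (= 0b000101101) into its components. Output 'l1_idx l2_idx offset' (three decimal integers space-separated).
Answer: 0 1 13

Derivation:
vaddr = 45 = 0b000101101
  top 2 bits -> l1_idx = 0
  next 2 bits -> l2_idx = 1
  bottom 5 bits -> offset = 13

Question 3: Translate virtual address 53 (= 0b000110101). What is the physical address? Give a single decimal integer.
vaddr = 53 = 0b000110101
Split: l1_idx=0, l2_idx=1, offset=21
L1[0] = 1
L2[1][1] = 96
paddr = 96 * 32 + 21 = 3093

Answer: 3093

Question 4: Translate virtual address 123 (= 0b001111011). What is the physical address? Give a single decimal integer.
Answer: 2555

Derivation:
vaddr = 123 = 0b001111011
Split: l1_idx=0, l2_idx=3, offset=27
L1[0] = 1
L2[1][3] = 79
paddr = 79 * 32 + 27 = 2555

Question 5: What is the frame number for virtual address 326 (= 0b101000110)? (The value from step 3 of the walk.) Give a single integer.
Answer: 47

Derivation:
vaddr = 326: l1_idx=2, l2_idx=2
L1[2] = 0; L2[0][2] = 47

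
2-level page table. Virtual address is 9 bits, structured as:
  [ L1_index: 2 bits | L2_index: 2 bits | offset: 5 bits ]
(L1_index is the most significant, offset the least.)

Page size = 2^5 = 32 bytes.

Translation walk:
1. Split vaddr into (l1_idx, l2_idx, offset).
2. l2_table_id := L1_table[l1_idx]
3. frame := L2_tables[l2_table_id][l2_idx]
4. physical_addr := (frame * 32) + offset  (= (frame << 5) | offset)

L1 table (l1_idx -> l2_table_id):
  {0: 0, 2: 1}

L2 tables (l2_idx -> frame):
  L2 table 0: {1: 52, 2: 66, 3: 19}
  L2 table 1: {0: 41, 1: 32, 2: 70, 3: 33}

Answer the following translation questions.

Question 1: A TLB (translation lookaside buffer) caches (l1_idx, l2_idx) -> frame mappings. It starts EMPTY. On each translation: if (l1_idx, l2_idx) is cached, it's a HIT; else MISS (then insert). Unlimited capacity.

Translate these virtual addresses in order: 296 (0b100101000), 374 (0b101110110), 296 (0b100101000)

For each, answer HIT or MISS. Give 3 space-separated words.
Answer: MISS MISS HIT

Derivation:
vaddr=296: (2,1) not in TLB -> MISS, insert
vaddr=374: (2,3) not in TLB -> MISS, insert
vaddr=296: (2,1) in TLB -> HIT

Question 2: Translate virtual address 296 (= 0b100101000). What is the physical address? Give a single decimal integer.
vaddr = 296 = 0b100101000
Split: l1_idx=2, l2_idx=1, offset=8
L1[2] = 1
L2[1][1] = 32
paddr = 32 * 32 + 8 = 1032

Answer: 1032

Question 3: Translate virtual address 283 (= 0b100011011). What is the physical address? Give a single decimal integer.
vaddr = 283 = 0b100011011
Split: l1_idx=2, l2_idx=0, offset=27
L1[2] = 1
L2[1][0] = 41
paddr = 41 * 32 + 27 = 1339

Answer: 1339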